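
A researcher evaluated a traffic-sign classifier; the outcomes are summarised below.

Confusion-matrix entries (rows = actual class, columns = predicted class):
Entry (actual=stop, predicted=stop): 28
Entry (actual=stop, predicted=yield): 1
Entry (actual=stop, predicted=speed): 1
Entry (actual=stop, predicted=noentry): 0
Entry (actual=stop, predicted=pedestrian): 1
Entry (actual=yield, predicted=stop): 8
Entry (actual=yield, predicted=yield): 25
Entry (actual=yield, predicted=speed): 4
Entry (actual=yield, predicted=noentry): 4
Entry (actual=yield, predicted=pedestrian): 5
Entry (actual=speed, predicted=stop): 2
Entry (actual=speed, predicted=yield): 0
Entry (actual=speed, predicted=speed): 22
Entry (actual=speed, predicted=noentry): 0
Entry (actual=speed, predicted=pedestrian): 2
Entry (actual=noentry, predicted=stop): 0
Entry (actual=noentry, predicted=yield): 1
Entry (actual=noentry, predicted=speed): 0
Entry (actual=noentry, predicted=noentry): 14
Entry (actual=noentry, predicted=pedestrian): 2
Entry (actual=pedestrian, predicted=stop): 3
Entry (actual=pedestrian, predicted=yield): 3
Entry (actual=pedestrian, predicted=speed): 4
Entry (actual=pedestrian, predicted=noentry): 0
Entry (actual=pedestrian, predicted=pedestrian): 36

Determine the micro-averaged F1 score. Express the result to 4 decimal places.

0.7530

Micro-averaging pools counts across classes: ΣTP=125, ΣFP=41, ΣFN=41.
Micro-F1 score = 2·TP/(2·TP+FP+FN) on pooled counts = 0.7530 (equals overall accuracy in single-label multiclass).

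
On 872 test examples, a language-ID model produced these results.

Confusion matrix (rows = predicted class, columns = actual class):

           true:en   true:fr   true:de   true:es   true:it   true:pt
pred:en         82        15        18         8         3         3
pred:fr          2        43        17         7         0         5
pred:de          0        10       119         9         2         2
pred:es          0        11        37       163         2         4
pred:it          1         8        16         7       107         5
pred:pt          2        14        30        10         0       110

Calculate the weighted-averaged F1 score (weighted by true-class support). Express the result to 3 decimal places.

Per-class F1 score (2·TP/(2·TP+FP+FN)):
  en: TP=82, FP=15+18+8+3+3=47, FN=2+0+0+1+2=5 → 164/216 = 0.7593
  fr: TP=43, FP=2+17+7+0+5=31, FN=15+10+11+8+14=58 → 86/175 = 0.4914
  de: TP=119, FP=0+10+9+2+2=23, FN=18+17+37+16+30=118 → 238/379 = 0.6280
  es: TP=163, FP=0+11+37+2+4=54, FN=8+7+9+7+10=41 → 326/421 = 0.7743
  it: TP=107, FP=1+8+16+7+5=37, FN=3+0+2+2+0=7 → 214/258 = 0.8295
  pt: TP=110, FP=2+14+30+10+0=56, FN=3+5+2+4+5=19 → 220/295 = 0.7458
Weighted-F1 score = Σ (supportᵢ/N)·F1 scoreᵢ with N=872: (87/872)·0.7593 + (101/872)·0.4914 + (237/872)·0.6280 + (204/872)·0.7743 + (114/872)·0.8295 + (129/872)·0.7458 = 0.703

0.703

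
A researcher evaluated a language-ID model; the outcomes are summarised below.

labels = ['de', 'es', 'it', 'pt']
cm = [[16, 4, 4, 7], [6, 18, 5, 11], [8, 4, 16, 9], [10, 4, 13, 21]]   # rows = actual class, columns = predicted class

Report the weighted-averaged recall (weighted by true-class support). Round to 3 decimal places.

0.455

Per-class recall (TP/(TP+FN)):
  de: TP=16, FN=4+4+7=15 → 16/31 = 0.5161
  es: TP=18, FN=6+5+11=22 → 18/40 = 0.4500
  it: TP=16, FN=8+4+9=21 → 16/37 = 0.4324
  pt: TP=21, FN=10+4+13=27 → 21/48 = 0.4375
Weighted-recall = Σ (supportᵢ/N)·recallᵢ with N=156: (31/156)·0.5161 + (40/156)·0.4500 + (37/156)·0.4324 + (48/156)·0.4375 = 0.455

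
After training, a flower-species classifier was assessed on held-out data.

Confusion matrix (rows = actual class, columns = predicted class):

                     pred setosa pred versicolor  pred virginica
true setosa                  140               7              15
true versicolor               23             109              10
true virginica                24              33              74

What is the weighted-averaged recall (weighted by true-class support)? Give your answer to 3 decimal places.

Per-class recall (TP/(TP+FN)):
  setosa: TP=140, FN=7+15=22 → 140/162 = 0.8642
  versicolor: TP=109, FN=23+10=33 → 109/142 = 0.7676
  virginica: TP=74, FN=24+33=57 → 74/131 = 0.5649
Weighted-recall = Σ (supportᵢ/N)·recallᵢ with N=435: (162/435)·0.8642 + (142/435)·0.7676 + (131/435)·0.5649 = 0.743

0.743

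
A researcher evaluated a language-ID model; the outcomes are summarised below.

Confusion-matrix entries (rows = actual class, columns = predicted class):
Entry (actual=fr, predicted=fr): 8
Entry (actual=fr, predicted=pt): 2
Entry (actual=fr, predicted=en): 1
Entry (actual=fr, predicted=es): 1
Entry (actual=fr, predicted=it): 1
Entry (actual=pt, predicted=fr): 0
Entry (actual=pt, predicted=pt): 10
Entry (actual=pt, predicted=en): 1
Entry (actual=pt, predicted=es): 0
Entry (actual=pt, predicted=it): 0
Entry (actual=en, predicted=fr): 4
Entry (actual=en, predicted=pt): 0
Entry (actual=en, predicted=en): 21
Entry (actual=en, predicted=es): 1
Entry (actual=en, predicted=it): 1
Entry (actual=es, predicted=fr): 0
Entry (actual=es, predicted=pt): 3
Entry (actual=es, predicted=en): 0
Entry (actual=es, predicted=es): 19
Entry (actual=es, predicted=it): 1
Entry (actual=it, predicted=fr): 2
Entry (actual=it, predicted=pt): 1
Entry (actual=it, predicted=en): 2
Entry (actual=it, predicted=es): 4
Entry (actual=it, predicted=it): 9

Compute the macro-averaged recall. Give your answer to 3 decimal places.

0.726

Per-class recall (TP/(TP+FN)):
  fr: TP=8, FN=2+1+1+1=5 → 8/13 = 0.6154
  pt: TP=10, FN=0+1+0+0=1 → 10/11 = 0.9091
  en: TP=21, FN=4+0+1+1=6 → 21/27 = 0.7778
  es: TP=19, FN=0+3+0+1=4 → 19/23 = 0.8261
  it: TP=9, FN=2+1+2+4=9 → 9/18 = 0.5000
Macro-recall = mean = (0.6154 + 0.9091 + 0.7778 + 0.8261 + 0.5000) / 5 = 0.726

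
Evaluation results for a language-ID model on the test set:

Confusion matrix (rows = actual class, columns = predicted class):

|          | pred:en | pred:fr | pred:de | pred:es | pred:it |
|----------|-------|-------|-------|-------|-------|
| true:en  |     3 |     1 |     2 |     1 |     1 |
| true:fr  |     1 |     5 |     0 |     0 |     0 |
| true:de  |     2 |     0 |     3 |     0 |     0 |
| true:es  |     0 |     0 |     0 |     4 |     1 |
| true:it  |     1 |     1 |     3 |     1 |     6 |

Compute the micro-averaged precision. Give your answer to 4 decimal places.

Micro-averaging pools counts across classes: ΣTP=21, ΣFP=15, ΣFN=15.
Micro-precision = TP/(TP+FP) on pooled counts = 0.5833 (equals overall accuracy in single-label multiclass).

0.5833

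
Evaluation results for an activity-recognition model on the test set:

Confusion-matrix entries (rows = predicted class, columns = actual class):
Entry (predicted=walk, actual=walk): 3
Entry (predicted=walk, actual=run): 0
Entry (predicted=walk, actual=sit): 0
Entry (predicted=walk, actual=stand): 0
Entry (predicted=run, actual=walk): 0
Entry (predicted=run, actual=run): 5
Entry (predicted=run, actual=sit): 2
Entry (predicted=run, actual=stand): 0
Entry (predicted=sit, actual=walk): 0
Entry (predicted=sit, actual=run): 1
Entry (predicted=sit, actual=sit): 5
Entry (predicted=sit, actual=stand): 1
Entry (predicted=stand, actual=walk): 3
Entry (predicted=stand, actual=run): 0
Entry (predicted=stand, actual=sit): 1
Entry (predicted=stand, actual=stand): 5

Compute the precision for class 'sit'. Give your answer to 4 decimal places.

0.7143

Treat 'sit' as positive and all other classes as negative.
precision = TP/(TP+FP).
sit: TP=5, FP=0+1+1=2 → 5/7 = 0.71429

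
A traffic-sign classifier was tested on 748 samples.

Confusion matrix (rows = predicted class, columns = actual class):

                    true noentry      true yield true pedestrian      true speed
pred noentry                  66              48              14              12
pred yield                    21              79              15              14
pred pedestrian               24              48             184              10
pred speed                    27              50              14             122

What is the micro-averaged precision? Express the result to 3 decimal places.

0.603

Micro-averaging pools counts across classes: ΣTP=451, ΣFP=297, ΣFN=297.
Micro-precision = TP/(TP+FP) on pooled counts = 0.603 (equals overall accuracy in single-label multiclass).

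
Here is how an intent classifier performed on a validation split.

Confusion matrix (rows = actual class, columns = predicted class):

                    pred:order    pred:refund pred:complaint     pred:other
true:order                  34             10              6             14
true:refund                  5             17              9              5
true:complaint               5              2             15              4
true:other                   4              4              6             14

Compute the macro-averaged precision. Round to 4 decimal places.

Per-class precision (TP/(TP+FP)):
  order: TP=34, FP=5+5+4=14 → 34/48 = 0.70833
  refund: TP=17, FP=10+2+4=16 → 17/33 = 0.51515
  complaint: TP=15, FP=6+9+6=21 → 15/36 = 0.41667
  other: TP=14, FP=14+5+4=23 → 14/37 = 0.37838
Macro-precision = mean = (0.70833 + 0.51515 + 0.41667 + 0.37838) / 4 = 0.5046

0.5046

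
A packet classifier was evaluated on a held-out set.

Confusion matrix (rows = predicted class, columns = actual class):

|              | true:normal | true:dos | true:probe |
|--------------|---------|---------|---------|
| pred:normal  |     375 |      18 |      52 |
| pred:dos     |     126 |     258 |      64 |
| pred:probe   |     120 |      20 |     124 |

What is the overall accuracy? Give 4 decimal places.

Accuracy = trace / total = (375+258+124=757) / 1157 = 757/1157 = 0.6543

0.6543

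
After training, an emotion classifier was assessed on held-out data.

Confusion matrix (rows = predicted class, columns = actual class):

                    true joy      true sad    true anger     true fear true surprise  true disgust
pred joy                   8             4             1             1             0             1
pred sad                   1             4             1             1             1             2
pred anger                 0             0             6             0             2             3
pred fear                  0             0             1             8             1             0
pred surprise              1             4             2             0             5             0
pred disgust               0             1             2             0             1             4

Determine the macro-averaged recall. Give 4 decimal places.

Per-class recall (TP/(TP+FN)):
  joy: TP=8, FN=1+0+0+1+0=2 → 8/10 = 0.80000
  sad: TP=4, FN=4+0+0+4+1=9 → 4/13 = 0.30769
  anger: TP=6, FN=1+1+1+2+2=7 → 6/13 = 0.46154
  fear: TP=8, FN=1+1+0+0+0=2 → 8/10 = 0.80000
  surprise: TP=5, FN=0+1+2+1+1=5 → 5/10 = 0.50000
  disgust: TP=4, FN=1+2+3+0+0=6 → 4/10 = 0.40000
Macro-recall = mean = (0.80000 + 0.30769 + 0.46154 + 0.80000 + 0.50000 + 0.40000) / 6 = 0.5449

0.5449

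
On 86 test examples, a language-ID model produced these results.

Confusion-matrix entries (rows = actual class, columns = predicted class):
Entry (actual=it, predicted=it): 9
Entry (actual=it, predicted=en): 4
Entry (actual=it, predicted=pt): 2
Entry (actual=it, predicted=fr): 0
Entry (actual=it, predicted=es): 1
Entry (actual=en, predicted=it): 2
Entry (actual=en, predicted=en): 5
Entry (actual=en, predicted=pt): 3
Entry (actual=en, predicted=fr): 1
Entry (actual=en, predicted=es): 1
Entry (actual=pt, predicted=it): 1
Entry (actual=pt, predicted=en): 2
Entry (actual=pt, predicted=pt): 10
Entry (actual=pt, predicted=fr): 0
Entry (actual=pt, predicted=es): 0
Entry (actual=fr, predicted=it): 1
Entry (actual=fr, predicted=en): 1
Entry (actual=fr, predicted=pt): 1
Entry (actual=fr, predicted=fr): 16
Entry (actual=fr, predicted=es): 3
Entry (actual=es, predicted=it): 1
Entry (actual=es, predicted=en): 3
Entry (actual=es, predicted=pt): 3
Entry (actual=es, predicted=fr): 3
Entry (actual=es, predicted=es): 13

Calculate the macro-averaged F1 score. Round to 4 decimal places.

Per-class F1 score (2·TP/(2·TP+FP+FN)):
  it: TP=9, FP=2+1+1+1=5, FN=4+2+0+1=7 → 18/30 = 0.60000
  en: TP=5, FP=4+2+1+3=10, FN=2+3+1+1=7 → 10/27 = 0.37037
  pt: TP=10, FP=2+3+1+3=9, FN=1+2+0+0=3 → 20/32 = 0.62500
  fr: TP=16, FP=0+1+0+3=4, FN=1+1+1+3=6 → 32/42 = 0.76190
  es: TP=13, FP=1+1+0+3=5, FN=1+3+3+3=10 → 26/41 = 0.63415
Macro-F1 score = mean = (0.60000 + 0.37037 + 0.62500 + 0.76190 + 0.63415) / 5 = 0.5983

0.5983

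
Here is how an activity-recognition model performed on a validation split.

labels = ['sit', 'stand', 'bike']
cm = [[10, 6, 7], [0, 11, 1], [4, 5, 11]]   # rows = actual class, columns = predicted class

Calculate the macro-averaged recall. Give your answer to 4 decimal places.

0.6338

Per-class recall (TP/(TP+FN)):
  sit: TP=10, FN=6+7=13 → 10/23 = 0.43478
  stand: TP=11, FN=0+1=1 → 11/12 = 0.91667
  bike: TP=11, FN=4+5=9 → 11/20 = 0.55000
Macro-recall = mean = (0.43478 + 0.91667 + 0.55000) / 3 = 0.6338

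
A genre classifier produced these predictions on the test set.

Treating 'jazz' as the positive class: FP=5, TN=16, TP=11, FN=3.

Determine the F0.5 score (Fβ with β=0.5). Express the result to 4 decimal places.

Fβ = (1+β²)·TP / ((1+β²)·TP + β²·FN + FP), with β²=1/4
= 1.25·11 / (1.25·11 + 0.25·3 + 5) = 0.7051

0.7051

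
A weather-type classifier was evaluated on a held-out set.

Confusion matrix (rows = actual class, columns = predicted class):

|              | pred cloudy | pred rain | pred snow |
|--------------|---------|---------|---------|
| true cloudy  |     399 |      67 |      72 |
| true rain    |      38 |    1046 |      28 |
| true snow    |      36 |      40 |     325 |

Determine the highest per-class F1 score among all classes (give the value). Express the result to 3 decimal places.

Per-class F1 score (2·TP/(2·TP+FP+FN)):
  cloudy: TP=399, FP=38+36=74, FN=67+72=139 → 798/1011 = 0.7893
  rain: TP=1046, FP=67+40=107, FN=38+28=66 → 2092/2265 = 0.9236
  snow: TP=325, FP=72+28=100, FN=36+40=76 → 650/826 = 0.7869
Highest is class 'rain' with F1 score = 0.924.

0.924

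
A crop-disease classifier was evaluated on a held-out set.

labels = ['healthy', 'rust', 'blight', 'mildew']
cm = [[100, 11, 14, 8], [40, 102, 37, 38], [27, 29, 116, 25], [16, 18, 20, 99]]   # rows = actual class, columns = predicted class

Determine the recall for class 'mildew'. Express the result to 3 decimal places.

recall = TP/(TP+FN).
mildew: TP=99, FN=16+18+20=54 → 99/153 = 0.6471

0.647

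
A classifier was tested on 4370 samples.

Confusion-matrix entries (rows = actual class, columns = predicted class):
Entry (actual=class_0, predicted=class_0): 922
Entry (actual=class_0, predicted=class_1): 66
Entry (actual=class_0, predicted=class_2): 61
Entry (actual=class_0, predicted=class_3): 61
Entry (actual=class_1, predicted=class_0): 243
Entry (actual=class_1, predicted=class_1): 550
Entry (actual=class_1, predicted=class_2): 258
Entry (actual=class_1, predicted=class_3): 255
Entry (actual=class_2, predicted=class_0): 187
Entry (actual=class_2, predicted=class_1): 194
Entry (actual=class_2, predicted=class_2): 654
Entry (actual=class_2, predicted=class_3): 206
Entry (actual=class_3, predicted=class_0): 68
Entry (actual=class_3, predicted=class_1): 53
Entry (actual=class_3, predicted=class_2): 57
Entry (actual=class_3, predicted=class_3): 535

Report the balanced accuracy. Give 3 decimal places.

0.632

Balanced accuracy = mean of per-class recall.
  class_0: recall = 922/1110 = 0.8306
  class_1: recall = 550/1306 = 0.4211
  class_2: recall = 654/1241 = 0.5270
  class_3: recall = 535/713 = 0.7504
Mean = (0.8306 + 0.4211 + 0.5270 + 0.7504) / 4 = 0.632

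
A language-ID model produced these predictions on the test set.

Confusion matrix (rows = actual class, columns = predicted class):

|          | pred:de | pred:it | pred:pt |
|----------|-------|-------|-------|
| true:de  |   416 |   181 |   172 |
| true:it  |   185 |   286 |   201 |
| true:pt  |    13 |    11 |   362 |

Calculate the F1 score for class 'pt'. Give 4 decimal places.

0.6459

F1 score = 2·TP/(2·TP+FP+FN).
pt: TP=362, FP=172+201=373, FN=13+11=24 → 724/1121 = 0.64585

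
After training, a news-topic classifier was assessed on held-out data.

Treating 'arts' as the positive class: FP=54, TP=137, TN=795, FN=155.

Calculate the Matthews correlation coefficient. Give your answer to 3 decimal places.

0.474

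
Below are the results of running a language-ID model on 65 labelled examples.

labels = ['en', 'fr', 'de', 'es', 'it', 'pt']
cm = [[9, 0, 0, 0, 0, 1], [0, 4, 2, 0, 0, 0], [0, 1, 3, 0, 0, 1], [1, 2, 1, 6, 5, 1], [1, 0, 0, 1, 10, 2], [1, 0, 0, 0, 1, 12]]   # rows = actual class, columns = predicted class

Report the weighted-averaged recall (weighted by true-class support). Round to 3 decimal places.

Per-class recall (TP/(TP+FN)):
  en: TP=9, FN=0+0+0+0+1=1 → 9/10 = 0.9000
  fr: TP=4, FN=0+2+0+0+0=2 → 4/6 = 0.6667
  de: TP=3, FN=0+1+0+0+1=2 → 3/5 = 0.6000
  es: TP=6, FN=1+2+1+5+1=10 → 6/16 = 0.3750
  it: TP=10, FN=1+0+0+1+2=4 → 10/14 = 0.7143
  pt: TP=12, FN=1+0+0+0+1=2 → 12/14 = 0.8571
Weighted-recall = Σ (supportᵢ/N)·recallᵢ with N=65: (10/65)·0.9000 + (6/65)·0.6667 + (5/65)·0.6000 + (16/65)·0.3750 + (14/65)·0.7143 + (14/65)·0.8571 = 0.677

0.677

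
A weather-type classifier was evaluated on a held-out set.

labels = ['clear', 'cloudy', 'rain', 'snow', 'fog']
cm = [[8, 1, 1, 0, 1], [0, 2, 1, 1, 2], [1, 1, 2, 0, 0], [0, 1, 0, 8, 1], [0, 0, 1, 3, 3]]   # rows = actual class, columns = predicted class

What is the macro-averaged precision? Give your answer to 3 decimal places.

0.557

Per-class precision (TP/(TP+FP)):
  clear: TP=8, FP=0+1+0+0=1 → 8/9 = 0.8889
  cloudy: TP=2, FP=1+1+1+0=3 → 2/5 = 0.4000
  rain: TP=2, FP=1+1+0+1=3 → 2/5 = 0.4000
  snow: TP=8, FP=0+1+0+3=4 → 8/12 = 0.6667
  fog: TP=3, FP=1+2+0+1=4 → 3/7 = 0.4286
Macro-precision = mean = (0.8889 + 0.4000 + 0.4000 + 0.6667 + 0.4286) / 5 = 0.557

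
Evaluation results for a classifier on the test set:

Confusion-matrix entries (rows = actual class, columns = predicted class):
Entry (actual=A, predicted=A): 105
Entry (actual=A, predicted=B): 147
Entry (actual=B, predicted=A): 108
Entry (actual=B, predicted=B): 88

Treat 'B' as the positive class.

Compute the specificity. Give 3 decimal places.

0.417

Specificity = TN/(TN+FP) = 105/(105+147) = 0.417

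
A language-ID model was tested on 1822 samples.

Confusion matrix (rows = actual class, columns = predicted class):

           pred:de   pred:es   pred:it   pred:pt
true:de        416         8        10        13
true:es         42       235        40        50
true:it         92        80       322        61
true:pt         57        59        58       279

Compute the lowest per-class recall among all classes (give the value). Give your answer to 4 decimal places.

Per-class recall (TP/(TP+FN)):
  de: TP=416, FN=8+10+13=31 → 416/447 = 0.93065
  es: TP=235, FN=42+40+50=132 → 235/367 = 0.64033
  it: TP=322, FN=92+80+61=233 → 322/555 = 0.58018
  pt: TP=279, FN=57+59+58=174 → 279/453 = 0.61589
Lowest is class 'it' with recall = 0.5802.

0.5802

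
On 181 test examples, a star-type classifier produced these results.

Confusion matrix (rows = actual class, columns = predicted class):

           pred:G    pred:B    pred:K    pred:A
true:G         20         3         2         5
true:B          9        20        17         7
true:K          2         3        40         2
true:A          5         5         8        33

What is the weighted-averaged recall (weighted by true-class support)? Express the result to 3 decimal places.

Per-class recall (TP/(TP+FN)):
  G: TP=20, FN=3+2+5=10 → 20/30 = 0.6667
  B: TP=20, FN=9+17+7=33 → 20/53 = 0.3774
  K: TP=40, FN=2+3+2=7 → 40/47 = 0.8511
  A: TP=33, FN=5+5+8=18 → 33/51 = 0.6471
Weighted-recall = Σ (supportᵢ/N)·recallᵢ with N=181: (30/181)·0.6667 + (53/181)·0.3774 + (47/181)·0.8511 + (51/181)·0.6471 = 0.624

0.624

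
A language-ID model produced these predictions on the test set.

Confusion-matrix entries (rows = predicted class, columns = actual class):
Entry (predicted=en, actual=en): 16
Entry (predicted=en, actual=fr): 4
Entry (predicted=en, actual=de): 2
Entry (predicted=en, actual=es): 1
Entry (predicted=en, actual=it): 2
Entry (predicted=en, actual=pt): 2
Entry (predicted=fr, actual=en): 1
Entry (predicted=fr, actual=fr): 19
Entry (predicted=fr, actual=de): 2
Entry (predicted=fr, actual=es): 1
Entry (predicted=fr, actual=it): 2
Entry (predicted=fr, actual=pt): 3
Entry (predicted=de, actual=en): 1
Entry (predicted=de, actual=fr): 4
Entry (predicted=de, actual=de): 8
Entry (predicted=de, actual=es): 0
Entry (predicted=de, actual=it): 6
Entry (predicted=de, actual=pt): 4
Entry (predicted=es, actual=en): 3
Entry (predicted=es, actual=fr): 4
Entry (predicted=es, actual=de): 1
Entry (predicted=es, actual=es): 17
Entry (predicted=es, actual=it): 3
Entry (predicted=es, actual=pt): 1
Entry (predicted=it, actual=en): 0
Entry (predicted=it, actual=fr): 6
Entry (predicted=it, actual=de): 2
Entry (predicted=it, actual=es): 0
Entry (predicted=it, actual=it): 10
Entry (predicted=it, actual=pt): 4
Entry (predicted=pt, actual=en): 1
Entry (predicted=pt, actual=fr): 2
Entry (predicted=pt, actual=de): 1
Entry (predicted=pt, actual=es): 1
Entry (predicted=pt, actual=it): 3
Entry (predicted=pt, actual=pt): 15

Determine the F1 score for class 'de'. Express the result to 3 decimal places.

F1 score = 2·TP/(2·TP+FP+FN).
de: TP=8, FP=1+4+0+6+4=15, FN=2+2+1+2+1=8 → 16/39 = 0.4103

0.410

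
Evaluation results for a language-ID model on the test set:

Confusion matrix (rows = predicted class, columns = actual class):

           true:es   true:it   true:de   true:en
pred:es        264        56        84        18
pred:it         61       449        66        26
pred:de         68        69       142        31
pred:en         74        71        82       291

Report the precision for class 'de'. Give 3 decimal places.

Treat 'de' as positive and all other classes as negative.
precision = TP/(TP+FP).
de: TP=142, FP=68+69+31=168 → 142/310 = 0.4581

0.458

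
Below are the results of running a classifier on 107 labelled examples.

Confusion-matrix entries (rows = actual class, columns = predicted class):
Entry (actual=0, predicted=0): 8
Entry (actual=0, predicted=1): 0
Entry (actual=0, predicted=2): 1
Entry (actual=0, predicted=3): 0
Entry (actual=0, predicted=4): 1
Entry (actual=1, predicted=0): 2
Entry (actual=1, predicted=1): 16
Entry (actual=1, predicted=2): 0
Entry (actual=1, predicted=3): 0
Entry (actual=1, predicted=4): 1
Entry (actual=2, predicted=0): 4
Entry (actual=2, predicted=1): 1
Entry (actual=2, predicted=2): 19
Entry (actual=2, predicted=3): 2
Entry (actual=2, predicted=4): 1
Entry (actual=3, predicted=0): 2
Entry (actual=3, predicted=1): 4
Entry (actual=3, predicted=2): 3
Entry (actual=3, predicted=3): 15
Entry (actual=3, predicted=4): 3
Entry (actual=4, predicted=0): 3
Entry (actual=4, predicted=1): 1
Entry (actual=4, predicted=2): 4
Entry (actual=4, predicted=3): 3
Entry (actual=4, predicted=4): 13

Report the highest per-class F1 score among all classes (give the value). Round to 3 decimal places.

0.780

Per-class F1 score (2·TP/(2·TP+FP+FN)):
  0: TP=8, FP=2+4+2+3=11, FN=0+1+0+1=2 → 16/29 = 0.5517
  1: TP=16, FP=0+1+4+1=6, FN=2+0+0+1=3 → 32/41 = 0.7805
  2: TP=19, FP=1+0+3+4=8, FN=4+1+2+1=8 → 38/54 = 0.7037
  3: TP=15, FP=0+0+2+3=5, FN=2+4+3+3=12 → 30/47 = 0.6383
  4: TP=13, FP=1+1+1+3=6, FN=3+1+4+3=11 → 26/43 = 0.6047
Highest is class '1' with F1 score = 0.780.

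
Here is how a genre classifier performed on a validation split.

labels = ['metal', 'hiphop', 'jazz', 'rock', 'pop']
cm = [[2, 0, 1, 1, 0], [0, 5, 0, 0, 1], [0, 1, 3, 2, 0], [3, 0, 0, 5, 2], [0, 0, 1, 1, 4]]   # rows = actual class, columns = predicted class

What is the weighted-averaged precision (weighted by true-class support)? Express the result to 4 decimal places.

0.5995

Per-class precision (TP/(TP+FP)):
  metal: TP=2, FP=0+0+3+0=3 → 2/5 = 0.40000
  hiphop: TP=5, FP=0+1+0+0=1 → 5/6 = 0.83333
  jazz: TP=3, FP=1+0+0+1=2 → 3/5 = 0.60000
  rock: TP=5, FP=1+0+2+1=4 → 5/9 = 0.55556
  pop: TP=4, FP=0+1+0+2=3 → 4/7 = 0.57143
Weighted-precision = Σ (supportᵢ/N)·precisionᵢ with N=32: (4/32)·0.40000 + (6/32)·0.83333 + (6/32)·0.60000 + (10/32)·0.55556 + (6/32)·0.57143 = 0.5995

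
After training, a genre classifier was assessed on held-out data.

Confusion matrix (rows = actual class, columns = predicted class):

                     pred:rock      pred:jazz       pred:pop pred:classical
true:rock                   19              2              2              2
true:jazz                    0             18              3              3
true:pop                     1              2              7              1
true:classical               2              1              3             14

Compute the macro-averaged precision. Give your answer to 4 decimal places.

Per-class precision (TP/(TP+FP)):
  rock: TP=19, FP=0+1+2=3 → 19/22 = 0.86364
  jazz: TP=18, FP=2+2+1=5 → 18/23 = 0.78261
  pop: TP=7, FP=2+3+3=8 → 7/15 = 0.46667
  classical: TP=14, FP=2+3+1=6 → 14/20 = 0.70000
Macro-precision = mean = (0.86364 + 0.78261 + 0.46667 + 0.70000) / 4 = 0.7032

0.7032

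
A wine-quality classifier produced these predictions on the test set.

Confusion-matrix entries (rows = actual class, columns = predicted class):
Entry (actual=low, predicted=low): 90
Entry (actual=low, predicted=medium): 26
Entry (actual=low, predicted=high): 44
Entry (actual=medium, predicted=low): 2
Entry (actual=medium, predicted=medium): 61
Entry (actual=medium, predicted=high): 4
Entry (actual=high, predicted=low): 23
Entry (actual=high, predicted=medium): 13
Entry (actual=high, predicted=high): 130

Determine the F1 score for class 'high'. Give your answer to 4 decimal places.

Take TP from the diagonal, FP from the rest of the 'high' prediction marginal, FN from the rest of the 'high' actual marginal.
F1 score = 2·TP/(2·TP+FP+FN).
high: TP=130, FP=44+4=48, FN=23+13=36 → 260/344 = 0.75581

0.7558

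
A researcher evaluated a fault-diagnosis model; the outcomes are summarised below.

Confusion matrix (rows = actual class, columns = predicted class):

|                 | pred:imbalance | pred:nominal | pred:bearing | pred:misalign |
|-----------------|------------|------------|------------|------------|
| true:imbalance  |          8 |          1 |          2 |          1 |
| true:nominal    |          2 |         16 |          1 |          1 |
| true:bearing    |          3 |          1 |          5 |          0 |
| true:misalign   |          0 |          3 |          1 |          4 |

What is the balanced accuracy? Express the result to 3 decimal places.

Balanced accuracy = mean of per-class recall.
  imbalance: recall = 8/12 = 0.6667
  nominal: recall = 16/20 = 0.8000
  bearing: recall = 5/9 = 0.5556
  misalign: recall = 4/8 = 0.5000
Mean = (0.6667 + 0.8000 + 0.5556 + 0.5000) / 4 = 0.631

0.631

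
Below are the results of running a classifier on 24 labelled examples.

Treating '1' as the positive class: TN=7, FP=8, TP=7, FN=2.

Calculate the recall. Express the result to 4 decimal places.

Recall = TP/(TP+FN) = 7/(7+2) = 7/9 = 0.7778

0.7778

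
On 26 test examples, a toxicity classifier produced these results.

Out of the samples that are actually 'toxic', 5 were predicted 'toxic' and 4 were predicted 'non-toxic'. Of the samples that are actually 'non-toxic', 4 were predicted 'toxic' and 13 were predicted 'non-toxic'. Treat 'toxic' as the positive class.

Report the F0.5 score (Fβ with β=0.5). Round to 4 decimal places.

0.5556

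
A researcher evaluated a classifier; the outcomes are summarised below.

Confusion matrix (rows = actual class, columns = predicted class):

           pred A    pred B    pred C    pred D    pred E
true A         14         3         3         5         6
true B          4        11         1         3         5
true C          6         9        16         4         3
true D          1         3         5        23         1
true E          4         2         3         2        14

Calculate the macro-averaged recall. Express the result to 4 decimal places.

Per-class recall (TP/(TP+FN)):
  A: TP=14, FN=3+3+5+6=17 → 14/31 = 0.45161
  B: TP=11, FN=4+1+3+5=13 → 11/24 = 0.45833
  C: TP=16, FN=6+9+4+3=22 → 16/38 = 0.42105
  D: TP=23, FN=1+3+5+1=10 → 23/33 = 0.69697
  E: TP=14, FN=4+2+3+2=11 → 14/25 = 0.56000
Macro-recall = mean = (0.45161 + 0.45833 + 0.42105 + 0.69697 + 0.56000) / 5 = 0.5176

0.5176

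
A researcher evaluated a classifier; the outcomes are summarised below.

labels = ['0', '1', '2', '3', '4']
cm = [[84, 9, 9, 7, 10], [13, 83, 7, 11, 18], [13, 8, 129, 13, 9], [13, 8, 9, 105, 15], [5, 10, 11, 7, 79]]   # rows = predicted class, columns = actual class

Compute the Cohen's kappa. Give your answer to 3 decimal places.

Observed agreement pₒ = trace/N = 480/685 = 0.7007
Expected agreement pₑ = Σ (rowᵢ·colᵢ)/N² = (128·119 + 118·132 + 165·172 + 143·150 + 131·112)/685² = 0.2031
κ = (pₒ − pₑ)/(1 − pₑ) = (0.7007 − 0.2031)/(1 − 0.2031) = 0.624

0.624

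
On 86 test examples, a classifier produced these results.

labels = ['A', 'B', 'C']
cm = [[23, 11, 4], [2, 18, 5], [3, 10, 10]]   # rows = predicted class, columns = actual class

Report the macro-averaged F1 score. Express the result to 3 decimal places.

0.579

Per-class F1 score (2·TP/(2·TP+FP+FN)):
  A: TP=23, FP=11+4=15, FN=2+3=5 → 46/66 = 0.6970
  B: TP=18, FP=2+5=7, FN=11+10=21 → 36/64 = 0.5625
  C: TP=10, FP=3+10=13, FN=4+5=9 → 20/42 = 0.4762
Macro-F1 score = mean = (0.6970 + 0.5625 + 0.4762) / 3 = 0.579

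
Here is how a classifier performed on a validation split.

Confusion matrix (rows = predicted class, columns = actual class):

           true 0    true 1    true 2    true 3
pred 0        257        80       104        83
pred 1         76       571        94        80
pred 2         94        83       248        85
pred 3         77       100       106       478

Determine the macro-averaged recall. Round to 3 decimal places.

0.576

Per-class recall (TP/(TP+FN)):
  0: TP=257, FN=76+94+77=247 → 257/504 = 0.5099
  1: TP=571, FN=80+83+100=263 → 571/834 = 0.6847
  2: TP=248, FN=104+94+106=304 → 248/552 = 0.4493
  3: TP=478, FN=83+80+85=248 → 478/726 = 0.6584
Macro-recall = mean = (0.5099 + 0.6847 + 0.4493 + 0.6584) / 4 = 0.576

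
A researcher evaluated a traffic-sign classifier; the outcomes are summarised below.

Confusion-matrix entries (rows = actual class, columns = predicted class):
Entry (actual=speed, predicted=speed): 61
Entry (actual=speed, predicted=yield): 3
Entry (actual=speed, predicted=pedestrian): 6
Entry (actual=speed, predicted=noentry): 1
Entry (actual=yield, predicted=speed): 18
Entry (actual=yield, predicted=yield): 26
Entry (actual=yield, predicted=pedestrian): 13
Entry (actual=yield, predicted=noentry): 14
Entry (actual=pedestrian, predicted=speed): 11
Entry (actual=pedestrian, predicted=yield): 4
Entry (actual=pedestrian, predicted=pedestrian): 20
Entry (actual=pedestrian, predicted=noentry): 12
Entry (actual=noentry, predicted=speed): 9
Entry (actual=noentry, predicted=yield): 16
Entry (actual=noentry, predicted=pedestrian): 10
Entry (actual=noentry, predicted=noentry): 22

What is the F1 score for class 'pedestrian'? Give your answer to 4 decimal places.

Take TP from the diagonal, FP from the rest of the 'pedestrian' prediction marginal, FN from the rest of the 'pedestrian' actual marginal.
F1 score = 2·TP/(2·TP+FP+FN).
pedestrian: TP=20, FP=6+13+10=29, FN=11+4+12=27 → 40/96 = 0.41667

0.4167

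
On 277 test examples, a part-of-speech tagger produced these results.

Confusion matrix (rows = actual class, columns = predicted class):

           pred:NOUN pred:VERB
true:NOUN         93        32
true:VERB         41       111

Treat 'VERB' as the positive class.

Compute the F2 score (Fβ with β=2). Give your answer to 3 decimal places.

0.739

Fβ = (1+β²)·TP / ((1+β²)·TP + β²·FN + FP), with β²=4
= 5·111 / (5·111 + 4·41 + 32) = 0.739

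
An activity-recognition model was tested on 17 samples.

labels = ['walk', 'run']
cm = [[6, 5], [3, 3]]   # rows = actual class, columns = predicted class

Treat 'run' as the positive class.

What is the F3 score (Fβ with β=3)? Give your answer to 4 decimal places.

0.4839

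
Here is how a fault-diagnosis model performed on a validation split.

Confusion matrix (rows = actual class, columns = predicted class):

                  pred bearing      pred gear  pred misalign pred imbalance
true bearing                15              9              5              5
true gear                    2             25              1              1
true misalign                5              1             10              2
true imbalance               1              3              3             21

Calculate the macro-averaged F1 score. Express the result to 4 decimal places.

Per-class F1 score (2·TP/(2·TP+FP+FN)):
  bearing: TP=15, FP=2+5+1=8, FN=9+5+5=19 → 30/57 = 0.52632
  gear: TP=25, FP=9+1+3=13, FN=2+1+1=4 → 50/67 = 0.74627
  misalign: TP=10, FP=5+1+3=9, FN=5+1+2=8 → 20/37 = 0.54054
  imbalance: TP=21, FP=5+1+2=8, FN=1+3+3=7 → 42/57 = 0.73684
Macro-F1 score = mean = (0.52632 + 0.74627 + 0.54054 + 0.73684) / 4 = 0.6375

0.6375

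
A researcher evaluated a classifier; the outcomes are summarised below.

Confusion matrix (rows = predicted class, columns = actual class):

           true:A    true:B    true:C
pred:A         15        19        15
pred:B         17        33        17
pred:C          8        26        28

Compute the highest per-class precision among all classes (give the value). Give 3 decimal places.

0.493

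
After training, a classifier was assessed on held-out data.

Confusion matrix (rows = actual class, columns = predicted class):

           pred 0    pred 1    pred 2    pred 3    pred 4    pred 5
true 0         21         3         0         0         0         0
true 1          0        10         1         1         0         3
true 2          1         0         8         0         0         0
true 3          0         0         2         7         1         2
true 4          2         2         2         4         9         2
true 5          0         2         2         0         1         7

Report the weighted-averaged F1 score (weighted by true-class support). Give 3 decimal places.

0.663

Per-class F1 score (2·TP/(2·TP+FP+FN)):
  0: TP=21, FP=0+1+0+2+0=3, FN=3+0+0+0+0=3 → 42/48 = 0.8750
  1: TP=10, FP=3+0+0+2+2=7, FN=0+1+1+0+3=5 → 20/32 = 0.6250
  2: TP=8, FP=0+1+2+2+2=7, FN=1+0+0+0+0=1 → 16/24 = 0.6667
  3: TP=7, FP=0+1+0+4+0=5, FN=0+0+2+1+2=5 → 14/24 = 0.5833
  4: TP=9, FP=0+0+0+1+1=2, FN=2+2+2+4+2=12 → 18/32 = 0.5625
  5: TP=7, FP=0+3+0+2+2=7, FN=0+2+2+0+1=5 → 14/26 = 0.5385
Weighted-F1 score = Σ (supportᵢ/N)·F1 scoreᵢ with N=93: (24/93)·0.8750 + (15/93)·0.6250 + (9/93)·0.6667 + (12/93)·0.5833 + (21/93)·0.5625 + (12/93)·0.5385 = 0.663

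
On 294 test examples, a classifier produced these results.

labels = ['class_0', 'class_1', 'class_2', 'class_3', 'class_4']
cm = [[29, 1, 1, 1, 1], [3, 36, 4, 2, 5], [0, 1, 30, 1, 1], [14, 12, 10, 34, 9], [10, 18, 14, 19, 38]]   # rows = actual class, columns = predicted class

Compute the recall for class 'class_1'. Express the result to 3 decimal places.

0.720

Take TP from the diagonal, FP from the rest of the 'class_1' prediction marginal, FN from the rest of the 'class_1' actual marginal.
recall = TP/(TP+FN).
class_1: TP=36, FN=3+4+2+5=14 → 36/50 = 0.7200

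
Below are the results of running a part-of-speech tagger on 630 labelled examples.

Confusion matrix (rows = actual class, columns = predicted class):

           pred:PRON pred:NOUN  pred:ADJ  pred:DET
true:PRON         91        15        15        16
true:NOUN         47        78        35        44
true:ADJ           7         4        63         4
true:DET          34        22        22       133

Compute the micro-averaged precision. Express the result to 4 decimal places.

Micro-averaging pools counts across classes: ΣTP=365, ΣFP=265, ΣFN=265.
Micro-precision = TP/(TP+FP) on pooled counts = 0.5794 (equals overall accuracy in single-label multiclass).

0.5794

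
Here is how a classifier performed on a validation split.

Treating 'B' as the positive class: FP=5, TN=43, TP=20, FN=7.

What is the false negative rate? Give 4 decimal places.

FNR = FN/(FN+TP) = 7/(7+20) = 0.2593

0.2593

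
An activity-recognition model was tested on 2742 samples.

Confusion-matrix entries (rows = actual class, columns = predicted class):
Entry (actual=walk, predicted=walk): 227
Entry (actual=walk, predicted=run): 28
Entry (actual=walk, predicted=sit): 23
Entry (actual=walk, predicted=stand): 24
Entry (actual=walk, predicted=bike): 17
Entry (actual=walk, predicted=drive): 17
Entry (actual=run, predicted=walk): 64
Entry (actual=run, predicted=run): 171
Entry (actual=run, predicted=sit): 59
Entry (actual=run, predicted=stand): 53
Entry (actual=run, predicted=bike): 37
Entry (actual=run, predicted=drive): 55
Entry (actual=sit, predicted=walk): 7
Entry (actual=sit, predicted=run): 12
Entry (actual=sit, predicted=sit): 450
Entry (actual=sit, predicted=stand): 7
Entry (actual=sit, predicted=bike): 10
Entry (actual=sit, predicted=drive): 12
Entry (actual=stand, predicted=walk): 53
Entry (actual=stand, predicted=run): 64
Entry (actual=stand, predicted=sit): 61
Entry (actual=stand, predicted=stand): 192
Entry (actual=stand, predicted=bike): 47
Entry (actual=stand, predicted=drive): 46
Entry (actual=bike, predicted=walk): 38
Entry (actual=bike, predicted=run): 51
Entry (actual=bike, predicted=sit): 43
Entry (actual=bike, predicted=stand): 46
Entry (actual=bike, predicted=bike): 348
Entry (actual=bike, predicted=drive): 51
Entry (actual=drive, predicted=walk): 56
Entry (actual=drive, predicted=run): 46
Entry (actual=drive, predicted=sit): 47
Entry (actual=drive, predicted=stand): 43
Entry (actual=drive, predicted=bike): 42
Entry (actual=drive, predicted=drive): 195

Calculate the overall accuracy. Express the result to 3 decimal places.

0.577

Accuracy = trace / total = (227+171+450+192+348+195=1583) / 2742 = 1583/2742 = 0.577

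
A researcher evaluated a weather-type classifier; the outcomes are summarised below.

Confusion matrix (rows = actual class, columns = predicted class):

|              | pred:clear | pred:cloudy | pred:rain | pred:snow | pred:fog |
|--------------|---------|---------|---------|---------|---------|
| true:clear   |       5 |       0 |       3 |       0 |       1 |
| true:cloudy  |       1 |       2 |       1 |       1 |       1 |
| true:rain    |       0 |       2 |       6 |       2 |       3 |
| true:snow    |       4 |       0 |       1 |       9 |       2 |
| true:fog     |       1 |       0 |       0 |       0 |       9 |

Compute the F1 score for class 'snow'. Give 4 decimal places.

Treat 'snow' as positive and all other classes as negative.
F1 score = 2·TP/(2·TP+FP+FN).
snow: TP=9, FP=0+1+2+0=3, FN=4+0+1+2=7 → 18/28 = 0.64286

0.6429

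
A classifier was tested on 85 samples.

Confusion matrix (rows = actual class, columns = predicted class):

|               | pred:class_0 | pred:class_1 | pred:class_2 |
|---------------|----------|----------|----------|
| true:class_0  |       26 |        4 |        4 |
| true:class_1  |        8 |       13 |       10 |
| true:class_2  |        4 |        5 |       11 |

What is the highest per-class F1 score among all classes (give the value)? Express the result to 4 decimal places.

Per-class F1 score (2·TP/(2·TP+FP+FN)):
  class_0: TP=26, FP=8+4=12, FN=4+4=8 → 52/72 = 0.72222
  class_1: TP=13, FP=4+5=9, FN=8+10=18 → 26/53 = 0.49057
  class_2: TP=11, FP=4+10=14, FN=4+5=9 → 22/45 = 0.48889
Highest is class 'class_0' with F1 score = 0.7222.

0.7222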